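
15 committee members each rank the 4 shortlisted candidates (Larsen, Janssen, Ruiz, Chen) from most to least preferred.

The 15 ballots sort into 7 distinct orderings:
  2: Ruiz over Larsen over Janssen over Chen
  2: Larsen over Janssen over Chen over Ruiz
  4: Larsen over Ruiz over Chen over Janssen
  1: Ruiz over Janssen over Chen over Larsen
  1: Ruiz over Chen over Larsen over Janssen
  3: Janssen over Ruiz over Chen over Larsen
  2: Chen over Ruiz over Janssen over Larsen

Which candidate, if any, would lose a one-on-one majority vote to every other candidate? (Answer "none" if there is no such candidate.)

Head-to-head results (15 committee members):
Larsen vs Janssen: Larsen, 9–6.
Larsen vs Ruiz: Ruiz, 9–6.
Larsen vs Chen: Larsen is ranked higher on 2+2+4 = 8 ballots, Chen on 7. Larsen wins 8–7.
Janssen vs Ruiz: Ruiz, 10–5.
Janssen vs Chen: Janssen preferred on 2+2+1+3 = 8 ballots; Janssen wins 8–7.
Ruiz vs Chen: 2+4+1+1+3 = 11 for Ruiz, 4 for Chen — Ruiz by 11–4.
Chen is beaten in every head-to-head and is the Condorcet loser.

Chen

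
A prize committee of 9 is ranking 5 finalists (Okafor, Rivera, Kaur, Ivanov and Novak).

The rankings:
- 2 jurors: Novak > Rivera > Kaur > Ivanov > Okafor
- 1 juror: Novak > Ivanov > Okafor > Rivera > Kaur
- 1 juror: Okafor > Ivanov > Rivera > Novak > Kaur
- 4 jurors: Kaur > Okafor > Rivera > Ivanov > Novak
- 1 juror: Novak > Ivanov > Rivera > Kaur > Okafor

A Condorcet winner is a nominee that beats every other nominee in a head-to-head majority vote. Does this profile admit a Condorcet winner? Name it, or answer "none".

Check each pair by majority over 9 ballots:
Okafor vs Rivera: Okafor is ranked higher on 1+1+4 = 6 ballots, Rivera on 3. Okafor wins 6–3.
Okafor vs Kaur: Okafor is ranked higher on 1+1 = 2 ballots, Kaur on 7. Kaur wins 7–2.
Okafor vs Ivanov: 5 to 4, Okafor.
Okafor vs Novak: Okafor is ranked higher on 1+4 = 5 ballots, Novak on 4. Okafor wins 5–4.
Rivera vs Kaur: 2+1+1+1 = 5 for Rivera, 4 for Kaur — Rivera by 5–4.
Rivera vs Ivanov: 2+4 = 6 for Rivera, 3 for Ivanov — Rivera by 6–3.
Rivera vs Novak: Rivera preferred on 1+4 = 5 ballots; Rivera wins 5–4.
Kaur vs Ivanov: Kaur preferred on 2+4 = 6 ballots; Kaur wins 6–3.
Kaur vs Novak: Kaur is ranked higher on 4 ballots, Novak on 5. Novak wins 5–4.
Ivanov vs Novak: Ivanov preferred on 1+4 = 5 ballots; Ivanov wins 5–4.
Every nominee loses at least once (Okafor loses to Kaur; Rivera loses to Okafor; Kaur loses to Rivera; Ivanov loses to Okafor; Novak loses to Okafor). The majority relation contains the cycle Okafor > Rivera > Kaur > Okafor, so there is no Condorcet winner.

none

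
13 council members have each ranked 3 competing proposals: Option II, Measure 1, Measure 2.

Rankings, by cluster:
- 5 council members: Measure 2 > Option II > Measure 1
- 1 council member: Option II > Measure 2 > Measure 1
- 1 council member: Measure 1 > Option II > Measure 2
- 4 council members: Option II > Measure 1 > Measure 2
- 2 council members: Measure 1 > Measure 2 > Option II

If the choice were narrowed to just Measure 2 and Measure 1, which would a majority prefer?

Measure 1

Ballots ranking Measure 2 above Measure 1: 5 + 1 = 6.
Ballots ranking Measure 1 above Measure 2: 13 − 6 = 7.
Measure 1 wins the head-to-head 7–6.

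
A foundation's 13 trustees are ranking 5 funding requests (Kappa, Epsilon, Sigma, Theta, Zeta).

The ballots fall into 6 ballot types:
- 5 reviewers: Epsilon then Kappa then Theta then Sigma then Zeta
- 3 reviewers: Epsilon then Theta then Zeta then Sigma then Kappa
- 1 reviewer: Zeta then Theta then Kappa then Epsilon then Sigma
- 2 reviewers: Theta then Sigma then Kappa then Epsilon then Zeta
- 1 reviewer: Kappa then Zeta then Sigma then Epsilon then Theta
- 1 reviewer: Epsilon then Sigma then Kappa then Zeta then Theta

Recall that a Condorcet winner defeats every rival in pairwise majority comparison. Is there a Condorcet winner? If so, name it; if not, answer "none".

Epsilon

Check each pair by majority over 13 ballots:
Kappa–Epsilon: Epsilon 9–4.
Kappa vs Sigma: Kappa is ranked higher on 5+1+1 = 7 ballots, Sigma on 6. Kappa wins 7–6.
Kappa vs Theta: Kappa is ranked higher on 5+1+1 = 7 ballots, Theta on 6. Kappa wins 7–6.
Kappa vs Zeta: 5+2+1+1 = 9 for Kappa, 4 for Zeta — Kappa by 9–4.
Epsilon–Sigma: Epsilon 10–3.
Epsilon vs Theta: Epsilon wins 10–3.
Epsilon vs Zeta: Epsilon is ranked higher on 5+3+2+1 = 11 ballots, Zeta on 2. Epsilon wins 11–2.
Sigma vs Theta: Sigma preferred on 1+1 = 2 ballots; Theta wins 11–2.
Sigma vs Zeta: Sigma preferred on 5+2+1 = 8 ballots; Sigma wins 8–5.
Theta vs Zeta: 5+3+2 = 10 for Theta, 3 for Zeta — Theta by 10–3.
Only Epsilon has no losses; Epsilon is the Condorcet winner.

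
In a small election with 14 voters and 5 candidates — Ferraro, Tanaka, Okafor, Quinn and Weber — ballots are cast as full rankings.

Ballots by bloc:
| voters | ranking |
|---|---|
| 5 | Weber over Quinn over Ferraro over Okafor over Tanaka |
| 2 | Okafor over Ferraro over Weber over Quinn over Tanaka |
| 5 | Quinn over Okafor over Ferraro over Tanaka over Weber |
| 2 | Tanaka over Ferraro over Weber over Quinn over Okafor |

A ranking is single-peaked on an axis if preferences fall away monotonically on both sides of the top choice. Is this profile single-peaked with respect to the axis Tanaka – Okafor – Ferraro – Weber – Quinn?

Axis positions: Tanaka=1, Okafor=2, Ferraro=3, Weber=4, Quinn=5.
Bloc 1 (peak Weber at position 4): ranking walks positions 4-5-3-2-1, expanding outward from the peak — single-peaked.
Bloc 2 (peak Okafor at position 2): ranking walks positions 2-3-4-5-1, expanding outward from the peak — single-peaked.
Bloc 3: ranking walks positions 5-2-3-1-4; Okafor is ranked above Weber even though Weber lies between Okafor and the peak Quinn on the axis — preferences dip and rise again. Not single-peaked.
Bloc 4: ranking walks positions 1-3-4-5-2; Ferraro is ranked above Okafor even though Okafor lies between Ferraro and the peak Tanaka on the axis — preferences dip and rise again. Not single-peaked.
Bloc 3 violates single-peakedness, so the profile is not single-peaked on this axis.

no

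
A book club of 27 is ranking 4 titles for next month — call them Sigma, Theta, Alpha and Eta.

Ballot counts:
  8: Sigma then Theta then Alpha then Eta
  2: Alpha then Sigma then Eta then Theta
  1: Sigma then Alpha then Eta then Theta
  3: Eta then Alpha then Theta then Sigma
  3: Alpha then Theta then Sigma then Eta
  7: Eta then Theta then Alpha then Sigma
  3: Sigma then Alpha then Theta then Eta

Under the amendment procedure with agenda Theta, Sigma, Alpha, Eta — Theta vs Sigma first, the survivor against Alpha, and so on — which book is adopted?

Round 1: Theta vs Sigma — 13–14, Sigma advances.
Round 2: Sigma vs Alpha — 12–15, Alpha advances.
Round 3: Alpha vs Eta — 17–10, Alpha advances.
The agenda winner is Alpha.

Alpha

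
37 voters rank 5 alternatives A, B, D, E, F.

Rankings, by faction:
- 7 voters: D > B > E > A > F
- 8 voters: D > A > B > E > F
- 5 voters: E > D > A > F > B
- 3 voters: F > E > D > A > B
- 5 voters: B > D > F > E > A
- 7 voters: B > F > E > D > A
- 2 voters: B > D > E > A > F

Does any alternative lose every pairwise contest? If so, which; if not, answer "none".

Head-to-head results (37 voters):
A vs B: B wins 21–16.
A–D: D 37–0.
A vs E: E wins 29–8.
A vs F: A wins 22–15.
B vs D: 14 to 23, D.
B vs E: 29 to 8, B.
B–F: B 29–8.
D vs E: D wins 22–15.
D–F: D 27–10.
E–F: E 22–15.
F is beaten in every head-to-head and is the Condorcet loser.

F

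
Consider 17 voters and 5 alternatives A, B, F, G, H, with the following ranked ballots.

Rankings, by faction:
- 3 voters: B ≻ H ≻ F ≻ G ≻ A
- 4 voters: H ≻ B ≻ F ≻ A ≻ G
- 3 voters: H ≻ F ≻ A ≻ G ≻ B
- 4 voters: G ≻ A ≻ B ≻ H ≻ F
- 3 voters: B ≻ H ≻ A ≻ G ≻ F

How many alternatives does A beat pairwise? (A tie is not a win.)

A against each rival (17 voters):
A vs B: B, 10–7.
A vs F: A is ranked higher on 4+3 = 7 ballots, F on 10. F wins 10–7.
A vs G: 4+3+3 = 10 for A, 7 for G — A by 10–7.
A vs H: H, 13–4.
A beats G; loses to B, F, H — 1 pairwise win.

1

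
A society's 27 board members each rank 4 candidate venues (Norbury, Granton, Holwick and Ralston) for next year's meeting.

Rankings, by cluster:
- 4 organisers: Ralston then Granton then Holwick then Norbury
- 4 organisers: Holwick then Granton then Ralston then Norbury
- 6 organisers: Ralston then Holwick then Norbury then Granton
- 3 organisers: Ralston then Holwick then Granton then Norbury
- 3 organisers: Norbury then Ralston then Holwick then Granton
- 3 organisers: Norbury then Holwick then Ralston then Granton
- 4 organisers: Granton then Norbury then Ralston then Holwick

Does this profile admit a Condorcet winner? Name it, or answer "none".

Ralston

Check each pair by majority over 27 ballots:
Norbury vs Granton: Granton, 15–12.
Norbury–Holwick: Holwick 17–10.
Norbury–Ralston: Ralston 17–10.
Granton vs Holwick: Holwick wins 19–8.
Granton–Ralston: Ralston 19–8.
Holwick–Ralston: Ralston 20–7.
Ralston defeats every rival head-to-head and is the Condorcet winner.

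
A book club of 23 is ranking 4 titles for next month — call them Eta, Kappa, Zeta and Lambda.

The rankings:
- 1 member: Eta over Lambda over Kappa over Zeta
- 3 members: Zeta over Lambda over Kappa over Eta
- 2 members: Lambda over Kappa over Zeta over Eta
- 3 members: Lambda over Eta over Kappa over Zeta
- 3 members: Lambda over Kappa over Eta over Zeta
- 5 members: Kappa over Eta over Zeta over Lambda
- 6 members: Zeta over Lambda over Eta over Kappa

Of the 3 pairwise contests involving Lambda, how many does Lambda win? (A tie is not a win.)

Lambda against each rival (23 members):
Lambda vs Eta: 17 to 6, Lambda.
Lambda–Kappa: Lambda 18–5.
Lambda–Zeta: Zeta 14–9.
Lambda beats Eta, Kappa; loses to Zeta — 2 pairwise wins.

2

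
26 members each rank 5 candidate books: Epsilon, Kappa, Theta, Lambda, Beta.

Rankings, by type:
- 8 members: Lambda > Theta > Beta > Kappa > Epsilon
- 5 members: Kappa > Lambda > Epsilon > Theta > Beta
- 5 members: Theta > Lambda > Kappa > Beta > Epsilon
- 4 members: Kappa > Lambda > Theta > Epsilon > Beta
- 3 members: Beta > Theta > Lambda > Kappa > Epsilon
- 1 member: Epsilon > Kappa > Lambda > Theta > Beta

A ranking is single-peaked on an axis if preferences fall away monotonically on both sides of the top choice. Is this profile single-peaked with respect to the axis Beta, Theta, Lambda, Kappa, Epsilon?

Axis positions: Beta=1, Theta=2, Lambda=3, Kappa=4, Epsilon=5.
Type 1 (peak Lambda at position 3): ranking walks positions 3-2-1-4-5, expanding outward from the peak — single-peaked.
Type 2 (peak Kappa at position 4): ranking walks positions 4-3-5-2-1, expanding outward from the peak — single-peaked.
Type 3 (peak Theta at position 2): ranking walks positions 2-3-4-1-5, expanding outward from the peak — single-peaked.
Type 4 (peak Kappa at position 4): ranking walks positions 4-3-2-5-1, expanding outward from the peak — single-peaked.
Type 5 (peak Beta at position 1): ranking walks positions 1-2-3-4-5, expanding outward from the peak — single-peaked.
Type 6 (peak Epsilon at position 5): ranking walks positions 5-4-3-2-1, expanding outward from the peak — single-peaked.
Every ranking is single-peaked on this axis.

yes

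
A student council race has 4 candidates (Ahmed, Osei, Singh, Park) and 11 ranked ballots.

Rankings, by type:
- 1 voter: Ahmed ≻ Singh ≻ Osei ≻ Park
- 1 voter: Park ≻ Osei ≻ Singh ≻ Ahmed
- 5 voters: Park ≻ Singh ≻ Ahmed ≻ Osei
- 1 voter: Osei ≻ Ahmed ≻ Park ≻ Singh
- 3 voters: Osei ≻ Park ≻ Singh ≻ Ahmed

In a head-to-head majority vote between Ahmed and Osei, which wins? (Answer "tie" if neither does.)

Ballots ranking Ahmed above Osei: 1 + 5 = 6.
Ballots ranking Osei above Ahmed: 11 − 6 = 5.
Ahmed wins the head-to-head 6–5.

Ahmed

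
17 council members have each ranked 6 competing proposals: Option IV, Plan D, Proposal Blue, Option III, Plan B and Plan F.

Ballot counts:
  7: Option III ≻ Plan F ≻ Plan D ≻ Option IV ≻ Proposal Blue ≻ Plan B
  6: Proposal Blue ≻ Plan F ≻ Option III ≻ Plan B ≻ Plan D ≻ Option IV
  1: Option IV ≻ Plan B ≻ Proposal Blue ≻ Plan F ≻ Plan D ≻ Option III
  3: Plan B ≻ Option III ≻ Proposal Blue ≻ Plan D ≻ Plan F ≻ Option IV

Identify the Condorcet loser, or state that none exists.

Option IV

Head-to-head results (17 council members):
Option IV vs Plan D: Option IV is ranked higher on 1 ballot, Plan D on 16. Plan D wins 16–1.
Option IV vs Proposal Blue: Option IV is ranked higher on 7+1 = 8 ballots, Proposal Blue on 9. Proposal Blue wins 9–8.
Option IV vs Option III: Option III, 16–1.
Option IV vs Plan B: 7+1 = 8 for Option IV, 9 for Plan B — Plan B by 9–8.
Option IV vs Plan F: Option IV is ranked higher on 1 ballot, Plan F on 16. Plan F wins 16–1.
Plan D vs Proposal Blue: Plan D preferred on 7 ballots; Proposal Blue wins 10–7.
Plan D vs Option III: Option III wins 16–1.
Plan D–Plan B: Plan B 10–7.
Plan D vs Plan F: Plan F wins 14–3.
Proposal Blue–Option III: Option III 10–7.
Proposal Blue–Plan B: Proposal Blue 13–4.
Proposal Blue vs Plan F: Proposal Blue wins 10–7.
Option III vs Plan B: 13 to 4, Option III.
Option III vs Plan F: Option III preferred on 7+3 = 10 ballots; Option III wins 10–7.
Plan B–Plan F: Plan F 13–4.
Option IV loses to every other option — it is the Condorcet loser.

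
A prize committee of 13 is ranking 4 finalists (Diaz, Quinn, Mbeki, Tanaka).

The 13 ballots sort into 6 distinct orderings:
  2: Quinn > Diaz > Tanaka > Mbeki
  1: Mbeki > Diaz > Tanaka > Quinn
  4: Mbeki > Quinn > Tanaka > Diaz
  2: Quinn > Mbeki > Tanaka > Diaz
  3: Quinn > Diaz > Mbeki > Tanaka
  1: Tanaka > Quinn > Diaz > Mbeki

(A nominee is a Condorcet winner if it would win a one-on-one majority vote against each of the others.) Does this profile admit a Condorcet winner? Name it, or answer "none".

Head-to-head results (13 jurors):
Diaz–Quinn: Quinn 12–1.
Diaz vs Mbeki: Mbeki, 7–6.
Diaz vs Tanaka: Tanaka, 7–6.
Quinn vs Mbeki: Quinn wins 8–5.
Quinn vs Tanaka: Quinn wins 11–2.
Mbeki vs Tanaka: Mbeki wins 10–3.
Only Quinn has no losses; Quinn is the Condorcet winner.

Quinn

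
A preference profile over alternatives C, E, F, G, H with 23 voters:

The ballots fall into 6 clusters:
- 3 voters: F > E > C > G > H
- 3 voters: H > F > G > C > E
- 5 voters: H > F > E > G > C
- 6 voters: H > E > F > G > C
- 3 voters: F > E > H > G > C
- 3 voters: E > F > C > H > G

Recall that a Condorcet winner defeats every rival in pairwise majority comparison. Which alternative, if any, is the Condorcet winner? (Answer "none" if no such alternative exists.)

Pairwise majorities:
C vs E: C preferred on 3 ballots; E wins 20–3.
C vs F: C is ranked higher on 0 ballots, F on 23. F wins 23–0.
C vs G: C preferred on 3+3 = 6 ballots; G wins 17–6.
C vs H: C is ranked higher on 3+3 = 6 ballots, H on 17. H wins 17–6.
E vs F: 9 to 14, F.
E vs G: 20 to 3, E.
E vs H: E preferred on 3+3+3 = 9 ballots; H wins 14–9.
F vs G: 3+3+5+6+3+3 = 23 for F, 0 for G — F by 23–0.
F vs H: 3+3+3 = 9 for F, 14 for H — H by 14–9.
G vs H: G is ranked higher on 3 ballots, H on 20. H wins 20–3.
Only H has no losses; H is the Condorcet winner.

H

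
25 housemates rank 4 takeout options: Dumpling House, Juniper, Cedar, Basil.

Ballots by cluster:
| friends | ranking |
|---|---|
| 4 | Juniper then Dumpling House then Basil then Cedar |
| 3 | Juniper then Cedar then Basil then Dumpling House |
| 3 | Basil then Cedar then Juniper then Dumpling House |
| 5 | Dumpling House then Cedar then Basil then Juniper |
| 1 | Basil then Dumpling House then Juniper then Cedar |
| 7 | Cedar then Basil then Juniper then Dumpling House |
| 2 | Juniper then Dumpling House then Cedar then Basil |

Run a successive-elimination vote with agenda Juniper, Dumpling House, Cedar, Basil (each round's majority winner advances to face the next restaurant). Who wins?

Cedar

Round 1: Juniper vs Dumpling House — 19–6, Juniper advances.
Round 2: Juniper vs Cedar — 10–15, Cedar advances.
Round 3: Cedar vs Basil — 17–8, Cedar advances.
The agenda winner is Cedar.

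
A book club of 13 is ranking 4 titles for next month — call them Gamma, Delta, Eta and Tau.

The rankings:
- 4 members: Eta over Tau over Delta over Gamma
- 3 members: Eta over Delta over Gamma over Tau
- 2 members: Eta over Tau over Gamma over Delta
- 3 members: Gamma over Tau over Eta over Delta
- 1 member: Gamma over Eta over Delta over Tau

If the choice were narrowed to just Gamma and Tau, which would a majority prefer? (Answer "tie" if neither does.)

Ballots ranking Gamma above Tau: 3 + 3 + 1 = 7.
Ballots ranking Tau above Gamma: 13 − 7 = 6.
Gamma wins the head-to-head 7–6.

Gamma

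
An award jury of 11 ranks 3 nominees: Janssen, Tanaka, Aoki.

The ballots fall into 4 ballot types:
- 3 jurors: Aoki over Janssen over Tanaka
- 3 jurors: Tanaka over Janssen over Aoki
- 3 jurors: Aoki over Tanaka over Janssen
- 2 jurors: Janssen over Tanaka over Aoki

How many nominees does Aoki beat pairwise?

Aoki against each rival (11 jurors):
Aoki vs Janssen: 3+3 = 6 for Aoki, 5 for Janssen — Aoki by 6–5.
Aoki vs Tanaka: Aoki, 6–5.
Aoki beats Janssen, Tanaka — 2 pairwise wins.

2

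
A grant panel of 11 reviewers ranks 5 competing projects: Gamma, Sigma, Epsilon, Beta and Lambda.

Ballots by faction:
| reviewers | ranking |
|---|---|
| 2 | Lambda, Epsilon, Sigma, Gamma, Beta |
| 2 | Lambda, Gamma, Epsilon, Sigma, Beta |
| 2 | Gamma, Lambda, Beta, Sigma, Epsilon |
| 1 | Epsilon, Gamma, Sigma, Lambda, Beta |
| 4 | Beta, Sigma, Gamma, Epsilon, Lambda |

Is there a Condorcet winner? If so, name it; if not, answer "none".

Check each pair by majority over 11 ballots:
Gamma vs Sigma: 5 to 6, Sigma.
Gamma vs Epsilon: 8 to 3, Gamma.
Gamma vs Beta: Gamma preferred on 2+2+2+1 = 7 ballots; Gamma wins 7–4.
Gamma vs Lambda: 7 to 4, Gamma.
Sigma vs Epsilon: Sigma is ranked higher on 2+4 = 6 ballots, Epsilon on 5. Sigma wins 6–5.
Sigma vs Beta: 5 to 6, Beta.
Sigma vs Lambda: 5 to 6, Lambda.
Epsilon vs Beta: Epsilon preferred on 2+2+1 = 5 ballots; Beta wins 6–5.
Epsilon vs Lambda: 1+4 = 5 for Epsilon, 6 for Lambda — Lambda by 6–5.
Beta vs Lambda: 4 for Beta, 7 for Lambda — Lambda by 7–4.
Each project drops at least one matchup (Gamma loses to Sigma; Sigma loses to Beta; Epsilon loses to Gamma; Beta loses to Gamma; Lambda loses to Gamma); the cycle Gamma beats Beta beats Sigma beats Gamma rules out a Condorcet winner.

none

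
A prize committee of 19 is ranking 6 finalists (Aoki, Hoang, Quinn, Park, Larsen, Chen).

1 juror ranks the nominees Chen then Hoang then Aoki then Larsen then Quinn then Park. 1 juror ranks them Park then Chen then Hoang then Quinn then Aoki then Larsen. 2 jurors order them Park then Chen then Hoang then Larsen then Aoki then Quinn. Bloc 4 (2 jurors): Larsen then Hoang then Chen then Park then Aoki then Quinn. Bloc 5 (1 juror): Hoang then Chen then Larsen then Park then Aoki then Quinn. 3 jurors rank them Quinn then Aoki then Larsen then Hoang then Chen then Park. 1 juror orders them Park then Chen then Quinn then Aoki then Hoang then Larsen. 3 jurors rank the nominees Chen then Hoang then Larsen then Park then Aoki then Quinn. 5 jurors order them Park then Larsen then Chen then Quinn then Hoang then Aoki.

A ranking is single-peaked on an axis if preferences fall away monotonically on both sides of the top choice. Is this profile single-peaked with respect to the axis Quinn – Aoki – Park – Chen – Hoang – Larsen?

Axis positions: Quinn=1, Aoki=2, Park=3, Chen=4, Hoang=5, Larsen=6.
Bloc 1: ranking walks positions 4-5-2-6-1-3; Aoki is ranked above Park even though Park lies between Aoki and the peak Chen on the axis — preferences dip and rise again. Not single-peaked.
Bloc 2: ranking walks positions 3-4-5-1-2-6; Quinn is ranked above Aoki even though Aoki lies between Quinn and the peak Park on the axis — preferences dip and rise again. Not single-peaked.
Bloc 3 (peak Park at position 3): ranking walks positions 3-4-5-6-2-1, expanding outward from the peak — single-peaked.
Bloc 4 (peak Larsen at position 6): ranking walks positions 6-5-4-3-2-1, expanding outward from the peak — single-peaked.
Bloc 5 (peak Hoang at position 5): ranking walks positions 5-4-6-3-2-1, expanding outward from the peak — single-peaked.
Bloc 6: ranking walks positions 1-2-6-5-4-3; Larsen is ranked above Park even though Park lies between Larsen and the peak Quinn on the axis — preferences dip and rise again. Not single-peaked.
Bloc 7: ranking walks positions 3-4-1-2-5-6; Quinn is ranked above Aoki even though Aoki lies between Quinn and the peak Park on the axis — preferences dip and rise again. Not single-peaked.
Bloc 8 (peak Chen at position 4): ranking walks positions 4-5-6-3-2-1, expanding outward from the peak — single-peaked.
Bloc 9: ranking walks positions 3-6-4-1-5-2; Larsen is ranked above Chen even though Chen lies between Larsen and the peak Park on the axis — preferences dip and rise again. Not single-peaked.
Bloc 1 violates single-peakedness, so the profile is not single-peaked on this axis.

no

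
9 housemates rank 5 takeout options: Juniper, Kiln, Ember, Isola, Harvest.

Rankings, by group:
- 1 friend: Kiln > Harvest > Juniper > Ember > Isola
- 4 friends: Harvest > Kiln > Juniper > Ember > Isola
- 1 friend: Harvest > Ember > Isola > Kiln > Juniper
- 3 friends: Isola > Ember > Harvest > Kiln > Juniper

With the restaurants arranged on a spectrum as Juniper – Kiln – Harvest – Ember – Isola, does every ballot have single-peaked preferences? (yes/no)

yes

Axis positions: Juniper=1, Kiln=2, Harvest=3, Ember=4, Isola=5.
Group 1 (peak Kiln at position 2): ranking walks positions 2-3-1-4-5, expanding outward from the peak — single-peaked.
Group 2 (peak Harvest at position 3): ranking walks positions 3-2-1-4-5, expanding outward from the peak — single-peaked.
Group 3 (peak Harvest at position 3): ranking walks positions 3-4-5-2-1, expanding outward from the peak — single-peaked.
Group 4 (peak Isola at position 5): ranking walks positions 5-4-3-2-1, expanding outward from the peak — single-peaked.
Every ranking is single-peaked on this axis.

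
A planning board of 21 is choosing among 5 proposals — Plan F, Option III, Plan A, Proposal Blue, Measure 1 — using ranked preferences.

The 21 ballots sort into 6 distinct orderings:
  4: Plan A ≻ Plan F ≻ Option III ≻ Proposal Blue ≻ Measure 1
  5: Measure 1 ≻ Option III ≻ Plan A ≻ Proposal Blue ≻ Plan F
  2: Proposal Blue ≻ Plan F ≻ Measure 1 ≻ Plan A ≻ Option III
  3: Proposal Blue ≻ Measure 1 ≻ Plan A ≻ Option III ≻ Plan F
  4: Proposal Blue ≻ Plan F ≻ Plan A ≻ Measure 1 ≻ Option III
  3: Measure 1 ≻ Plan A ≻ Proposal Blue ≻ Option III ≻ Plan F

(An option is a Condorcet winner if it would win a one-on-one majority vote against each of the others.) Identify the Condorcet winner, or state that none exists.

none

Head-to-head results (21 council members):
Plan F vs Option III: Option III, 11–10.
Plan F vs Plan A: Plan A, 15–6.
Plan F vs Proposal Blue: Proposal Blue wins 17–4.
Plan F vs Measure 1: Measure 1 wins 11–10.
Option III vs Plan A: Plan A wins 16–5.
Option III–Proposal Blue: Proposal Blue 12–9.
Option III vs Measure 1: Measure 1 wins 17–4.
Plan A vs Proposal Blue: Plan A wins 12–9.
Plan A vs Measure 1: Measure 1, 13–8.
Proposal Blue vs Measure 1: Proposal Blue wins 13–8.
Each option drops at least one matchup (Plan F loses to Option III; Option III loses to Plan A; Plan A loses to Measure 1; Proposal Blue loses to Plan A; Measure 1 loses to Proposal Blue); the cycle Plan A > Proposal Blue > Measure 1 > Plan A rules out a Condorcet winner.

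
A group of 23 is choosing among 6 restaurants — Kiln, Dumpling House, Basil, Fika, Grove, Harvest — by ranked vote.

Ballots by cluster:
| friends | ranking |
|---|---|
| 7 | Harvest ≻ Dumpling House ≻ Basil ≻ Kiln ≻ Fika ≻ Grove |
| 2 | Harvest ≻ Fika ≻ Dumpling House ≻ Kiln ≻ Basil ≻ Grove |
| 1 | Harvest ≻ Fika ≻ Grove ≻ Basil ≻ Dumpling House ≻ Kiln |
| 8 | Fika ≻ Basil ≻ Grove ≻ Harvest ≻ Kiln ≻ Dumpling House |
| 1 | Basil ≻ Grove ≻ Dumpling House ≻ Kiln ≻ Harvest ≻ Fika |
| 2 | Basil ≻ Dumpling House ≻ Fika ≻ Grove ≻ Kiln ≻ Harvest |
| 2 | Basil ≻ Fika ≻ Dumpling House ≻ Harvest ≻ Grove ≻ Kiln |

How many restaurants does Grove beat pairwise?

1

Grove against each rival (23 friends):
Grove vs Kiln: Grove, 14–9.
Grove vs Dumpling House: 1+8+1 = 10 for Grove, 13 for Dumpling House — Dumpling House by 13–10.
Grove vs Basil: 1 to 22, Basil.
Grove vs Fika: Grove preferred on 1 ballot; Fika wins 22–1.
Grove vs Harvest: Grove is ranked higher on 8+1+2 = 11 ballots, Harvest on 12. Harvest wins 12–11.
Grove beats Kiln; loses to Dumpling House, Basil, Fika, Harvest — 1 pairwise win.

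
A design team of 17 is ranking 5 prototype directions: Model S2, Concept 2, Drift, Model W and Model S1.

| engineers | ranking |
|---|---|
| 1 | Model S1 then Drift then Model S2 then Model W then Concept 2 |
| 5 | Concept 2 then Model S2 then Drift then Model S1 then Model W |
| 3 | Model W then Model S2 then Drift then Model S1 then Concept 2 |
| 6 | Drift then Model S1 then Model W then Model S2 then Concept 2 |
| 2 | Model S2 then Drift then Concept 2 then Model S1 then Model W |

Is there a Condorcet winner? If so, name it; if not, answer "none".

Head-to-head results (17 engineers):
Model S2 vs Concept 2: Model S2, 12–5.
Model S2 vs Drift: Model S2 is ranked higher on 5+3+2 = 10 ballots, Drift on 7. Model S2 wins 10–7.
Model S2 vs Model W: Model W, 9–8.
Model S2 vs Model S1: Model S2, 10–7.
Concept 2 vs Drift: 5 to 12, Drift.
Concept 2 vs Model W: Model W, 10–7.
Concept 2 vs Model S1: Concept 2 is ranked higher on 5+2 = 7 ballots, Model S1 on 10. Model S1 wins 10–7.
Drift–Model W: Drift 14–3.
Drift vs Model S1: 16 to 1, Drift.
Model W vs Model S1: 3 to 14, Model S1.
Every design loses at least once (Model S2 loses to Model W; Concept 2 loses to Model S2; Drift loses to Model S2; Model W loses to Drift; Model S1 loses to Model S2). The majority relation contains the cycle Model S2 beats Drift beats Model W beats Model S2, so there is no Condorcet winner.

none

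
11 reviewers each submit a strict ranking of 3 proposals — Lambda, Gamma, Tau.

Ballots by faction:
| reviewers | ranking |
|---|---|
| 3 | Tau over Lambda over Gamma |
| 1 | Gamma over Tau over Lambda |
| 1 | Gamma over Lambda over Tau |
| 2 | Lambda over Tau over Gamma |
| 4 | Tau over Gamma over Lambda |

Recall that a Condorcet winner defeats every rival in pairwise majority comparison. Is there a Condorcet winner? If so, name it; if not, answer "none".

Tau

Head-to-head results (11 reviewers):
Lambda vs Gamma: Lambda preferred on 3+2 = 5 ballots; Gamma wins 6–5.
Lambda vs Tau: Tau wins 8–3.
Gamma vs Tau: Gamma is ranked higher on 1+1 = 2 ballots, Tau on 9. Tau wins 9–2.
Only Tau has no losses; Tau is the Condorcet winner.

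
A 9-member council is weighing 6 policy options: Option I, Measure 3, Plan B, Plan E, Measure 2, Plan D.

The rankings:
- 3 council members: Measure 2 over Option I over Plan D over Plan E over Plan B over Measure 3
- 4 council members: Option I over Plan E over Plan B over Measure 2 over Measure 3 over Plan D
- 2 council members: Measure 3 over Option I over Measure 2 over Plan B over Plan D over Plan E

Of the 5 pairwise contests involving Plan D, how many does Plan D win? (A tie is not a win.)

Plan D against each rival (9 council members):
Plan D vs Option I: 0 for Plan D, 9 for Option I — Option I by 9–0.
Plan D–Measure 3: Measure 3 6–3.
Plan D vs Plan B: Plan B wins 6–3.
Plan D vs Plan E: Plan D wins 5–4.
Plan D vs Measure 2: Plan D preferred on 0 ballots; Measure 2 wins 9–0.
Plan D beats Plan E; loses to Option I, Measure 3, Plan B, Measure 2 — 1 pairwise win.

1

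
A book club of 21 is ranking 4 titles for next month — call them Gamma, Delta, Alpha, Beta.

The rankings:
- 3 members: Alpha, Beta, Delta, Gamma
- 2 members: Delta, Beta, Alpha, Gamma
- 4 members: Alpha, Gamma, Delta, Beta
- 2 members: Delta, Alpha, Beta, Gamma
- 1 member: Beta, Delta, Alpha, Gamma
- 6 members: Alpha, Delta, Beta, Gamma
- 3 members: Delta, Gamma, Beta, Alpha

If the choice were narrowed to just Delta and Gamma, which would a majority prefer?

Ballots ranking Delta above Gamma: 3 + 2 + 2 + 1 + 6 + 3 = 17.
Ballots ranking Gamma above Delta: 21 − 17 = 4.
Delta wins the head-to-head 17–4.

Delta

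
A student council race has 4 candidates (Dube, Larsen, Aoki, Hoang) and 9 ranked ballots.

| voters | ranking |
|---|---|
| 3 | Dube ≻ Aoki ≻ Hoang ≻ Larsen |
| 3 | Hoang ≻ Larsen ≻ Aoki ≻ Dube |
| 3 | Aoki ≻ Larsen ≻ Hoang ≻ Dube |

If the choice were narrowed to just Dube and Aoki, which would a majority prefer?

Aoki

Ballots ranking Dube above Aoki: 3.
Ballots ranking Aoki above Dube: 9 − 3 = 6.
Aoki wins the head-to-head 6–3.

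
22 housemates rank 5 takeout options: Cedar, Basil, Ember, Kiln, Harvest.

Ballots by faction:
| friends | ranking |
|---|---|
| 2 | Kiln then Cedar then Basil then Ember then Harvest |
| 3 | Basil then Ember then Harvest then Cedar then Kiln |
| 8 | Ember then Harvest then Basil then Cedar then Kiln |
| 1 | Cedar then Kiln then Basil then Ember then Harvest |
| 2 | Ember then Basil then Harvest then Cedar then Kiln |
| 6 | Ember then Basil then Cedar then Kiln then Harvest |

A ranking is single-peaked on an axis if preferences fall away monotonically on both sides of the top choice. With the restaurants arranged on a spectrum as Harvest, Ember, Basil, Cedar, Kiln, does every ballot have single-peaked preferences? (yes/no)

yes

Axis positions: Harvest=1, Ember=2, Basil=3, Cedar=4, Kiln=5.
Faction 1 (peak Kiln at position 5): ranking walks positions 5-4-3-2-1, expanding outward from the peak — single-peaked.
Faction 2 (peak Basil at position 3): ranking walks positions 3-2-1-4-5, expanding outward from the peak — single-peaked.
Faction 3 (peak Ember at position 2): ranking walks positions 2-1-3-4-5, expanding outward from the peak — single-peaked.
Faction 4 (peak Cedar at position 4): ranking walks positions 4-5-3-2-1, expanding outward from the peak — single-peaked.
Faction 5 (peak Ember at position 2): ranking walks positions 2-3-1-4-5, expanding outward from the peak — single-peaked.
Faction 6 (peak Ember at position 2): ranking walks positions 2-3-4-5-1, expanding outward from the peak — single-peaked.
Every ranking is single-peaked on this axis.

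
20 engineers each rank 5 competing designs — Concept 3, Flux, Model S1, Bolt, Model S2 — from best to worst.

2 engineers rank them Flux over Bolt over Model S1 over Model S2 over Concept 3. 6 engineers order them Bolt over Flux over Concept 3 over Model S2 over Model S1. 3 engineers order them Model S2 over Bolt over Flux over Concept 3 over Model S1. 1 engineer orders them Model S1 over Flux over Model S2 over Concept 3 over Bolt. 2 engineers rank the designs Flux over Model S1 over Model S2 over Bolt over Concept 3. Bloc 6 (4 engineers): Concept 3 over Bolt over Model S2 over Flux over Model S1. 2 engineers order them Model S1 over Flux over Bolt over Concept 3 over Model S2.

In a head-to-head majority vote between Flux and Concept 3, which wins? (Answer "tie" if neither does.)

Flux

Ballots ranking Flux above Concept 3: 2 + 6 + 3 + 1 + 2 + 2 = 16.
Ballots ranking Concept 3 above Flux: 20 − 16 = 4.
Flux wins the head-to-head 16–4.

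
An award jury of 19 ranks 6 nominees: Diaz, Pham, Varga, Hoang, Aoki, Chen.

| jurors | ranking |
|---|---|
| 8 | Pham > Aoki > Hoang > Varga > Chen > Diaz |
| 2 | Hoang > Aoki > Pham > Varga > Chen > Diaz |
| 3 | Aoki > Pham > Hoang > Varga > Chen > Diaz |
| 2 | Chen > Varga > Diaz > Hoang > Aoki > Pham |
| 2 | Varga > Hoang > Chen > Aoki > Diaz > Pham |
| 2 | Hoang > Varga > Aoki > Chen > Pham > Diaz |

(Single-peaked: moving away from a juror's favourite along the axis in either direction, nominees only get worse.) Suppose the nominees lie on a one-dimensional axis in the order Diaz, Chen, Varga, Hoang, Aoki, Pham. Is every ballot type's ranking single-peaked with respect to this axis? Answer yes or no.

yes

Axis positions: Diaz=1, Chen=2, Varga=3, Hoang=4, Aoki=5, Pham=6.
Ballot type 1 (peak Pham at position 6): ranking walks positions 6-5-4-3-2-1, expanding outward from the peak — single-peaked.
Ballot type 2 (peak Hoang at position 4): ranking walks positions 4-5-6-3-2-1, expanding outward from the peak — single-peaked.
Ballot type 3 (peak Aoki at position 5): ranking walks positions 5-6-4-3-2-1, expanding outward from the peak — single-peaked.
Ballot type 4 (peak Chen at position 2): ranking walks positions 2-3-1-4-5-6, expanding outward from the peak — single-peaked.
Ballot type 5 (peak Varga at position 3): ranking walks positions 3-4-2-5-1-6, expanding outward from the peak — single-peaked.
Ballot type 6 (peak Hoang at position 4): ranking walks positions 4-3-5-2-6-1, expanding outward from the peak — single-peaked.
Every ranking is single-peaked on this axis.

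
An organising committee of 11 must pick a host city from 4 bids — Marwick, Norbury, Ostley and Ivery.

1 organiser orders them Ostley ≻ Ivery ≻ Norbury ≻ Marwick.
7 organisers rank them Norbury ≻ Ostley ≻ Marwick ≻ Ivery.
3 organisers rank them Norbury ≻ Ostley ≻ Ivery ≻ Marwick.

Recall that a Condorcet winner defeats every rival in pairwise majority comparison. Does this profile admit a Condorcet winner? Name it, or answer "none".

Norbury

Check each pair by majority over 11 ballots:
Marwick vs Norbury: 0 to 11, Norbury.
Marwick vs Ostley: 0 for Marwick, 11 for Ostley — Ostley by 11–0.
Marwick vs Ivery: Marwick wins 7–4.
Norbury vs Ostley: Norbury preferred on 7+3 = 10 ballots; Norbury wins 10–1.
Norbury–Ivery: Norbury 10–1.
Ostley vs Ivery: 11 to 0, Ostley.
Norbury beats each of Marwick, Ostley, Ivery — Norbury is the Condorcet winner.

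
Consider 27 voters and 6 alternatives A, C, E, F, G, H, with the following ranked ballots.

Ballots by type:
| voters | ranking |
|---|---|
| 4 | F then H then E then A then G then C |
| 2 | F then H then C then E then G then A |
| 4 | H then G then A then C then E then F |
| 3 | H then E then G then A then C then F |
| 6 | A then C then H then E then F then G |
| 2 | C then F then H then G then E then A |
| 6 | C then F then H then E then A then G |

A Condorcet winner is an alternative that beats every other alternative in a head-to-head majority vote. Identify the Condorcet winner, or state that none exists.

none

Head-to-head results (27 voters):
A vs C: A is ranked higher on 4+4+3+6 = 17 ballots, C on 10. A wins 17–10.
A vs E: A preferred on 4+6 = 10 ballots; E wins 17–10.
A vs F: 13 to 14, F.
A vs G: A preferred on 4+6+6 = 16 ballots; A wins 16–11.
A vs H: A preferred on 6 ballots; H wins 21–6.
C vs E: C is ranked higher on 2+4+6+2+6 = 20 ballots, E on 7. C wins 20–7.
C vs F: C preferred on 4+3+6+2+6 = 21 ballots; C wins 21–6.
C vs G: 16 to 11, C.
C vs H: C preferred on 6+2+6 = 14 ballots; C wins 14–13.
E vs F: E preferred on 4+3+6 = 13 ballots; F wins 14–13.
E vs G: 21 to 6, E.
E vs H: E preferred on 0 ballots; H wins 27–0.
F vs G: F preferred on 4+2+6+2+6 = 20 ballots; F wins 20–7.
F vs H: F preferred on 4+2+2+6 = 14 ballots; F wins 14–13.
G vs H: 0 to 27, H.
No alternative is unbeaten: A loses to E; C loses to A; E loses to C; F loses to C; G loses to A; H loses to C. In particular A → C → E → A is a majority cycle — no Condorcet winner exists.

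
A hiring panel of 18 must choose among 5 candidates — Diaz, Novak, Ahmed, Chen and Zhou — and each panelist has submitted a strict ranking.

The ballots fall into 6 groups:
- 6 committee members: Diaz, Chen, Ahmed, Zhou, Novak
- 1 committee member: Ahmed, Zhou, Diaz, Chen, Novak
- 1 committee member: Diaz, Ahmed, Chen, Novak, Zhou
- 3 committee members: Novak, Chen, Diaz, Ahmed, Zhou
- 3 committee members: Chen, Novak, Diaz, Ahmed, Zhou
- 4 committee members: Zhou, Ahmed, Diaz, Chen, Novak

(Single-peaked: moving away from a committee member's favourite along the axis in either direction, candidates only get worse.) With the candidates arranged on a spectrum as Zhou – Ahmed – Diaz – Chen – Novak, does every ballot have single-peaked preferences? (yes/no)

Axis positions: Zhou=1, Ahmed=2, Diaz=3, Chen=4, Novak=5.
Group 1 (peak Diaz at position 3): ranking walks positions 3-4-2-1-5, expanding outward from the peak — single-peaked.
Group 2 (peak Ahmed at position 2): ranking walks positions 2-1-3-4-5, expanding outward from the peak — single-peaked.
Group 3 (peak Diaz at position 3): ranking walks positions 3-2-4-5-1, expanding outward from the peak — single-peaked.
Group 4 (peak Novak at position 5): ranking walks positions 5-4-3-2-1, expanding outward from the peak — single-peaked.
Group 5 (peak Chen at position 4): ranking walks positions 4-5-3-2-1, expanding outward from the peak — single-peaked.
Group 6 (peak Zhou at position 1): ranking walks positions 1-2-3-4-5, expanding outward from the peak — single-peaked.
Every ranking is single-peaked on this axis.

yes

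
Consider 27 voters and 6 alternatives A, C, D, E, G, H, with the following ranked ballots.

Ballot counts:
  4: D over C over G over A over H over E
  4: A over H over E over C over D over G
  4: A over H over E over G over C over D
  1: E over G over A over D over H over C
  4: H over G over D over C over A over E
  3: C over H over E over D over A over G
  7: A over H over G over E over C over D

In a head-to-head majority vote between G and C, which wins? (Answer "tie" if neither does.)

Ballots ranking G above C: 4 + 1 + 4 + 7 = 16.
Ballots ranking C above G: 27 − 16 = 11.
G wins the head-to-head 16–11.

G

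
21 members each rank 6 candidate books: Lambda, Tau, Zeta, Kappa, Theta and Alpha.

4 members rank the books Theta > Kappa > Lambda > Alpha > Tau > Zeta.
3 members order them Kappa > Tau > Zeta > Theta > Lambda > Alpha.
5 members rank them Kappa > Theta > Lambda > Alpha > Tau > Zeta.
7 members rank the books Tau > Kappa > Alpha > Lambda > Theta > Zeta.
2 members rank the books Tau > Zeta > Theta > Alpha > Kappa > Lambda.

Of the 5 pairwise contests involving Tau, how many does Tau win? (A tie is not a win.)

4

Tau against each rival (21 members):
Tau vs Lambda: Tau preferred on 3+7+2 = 12 ballots; Tau wins 12–9.
Tau vs Zeta: Tau preferred on 4+3+5+7+2 = 21 ballots; Tau wins 21–0.
Tau vs Kappa: Tau is ranked higher on 7+2 = 9 ballots, Kappa on 12. Kappa wins 12–9.
Tau vs Theta: 12 to 9, Tau.
Tau vs Alpha: Tau wins 12–9.
Tau beats Lambda, Zeta, Theta, Alpha; loses to Kappa — 4 pairwise wins.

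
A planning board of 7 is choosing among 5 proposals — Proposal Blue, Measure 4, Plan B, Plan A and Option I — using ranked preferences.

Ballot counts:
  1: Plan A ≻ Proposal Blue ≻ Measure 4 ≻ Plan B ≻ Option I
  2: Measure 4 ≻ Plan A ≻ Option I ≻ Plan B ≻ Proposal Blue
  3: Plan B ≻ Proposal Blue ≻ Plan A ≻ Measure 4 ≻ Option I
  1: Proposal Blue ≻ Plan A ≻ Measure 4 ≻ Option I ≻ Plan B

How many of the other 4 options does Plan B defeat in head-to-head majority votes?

2

Plan B against each rival (7 council members):
Plan B vs Proposal Blue: 5 to 2, Plan B.
Plan B vs Measure 4: 3 for Plan B, 4 for Measure 4 — Measure 4 by 4–3.
Plan B vs Plan A: Plan A wins 4–3.
Plan B vs Option I: Plan B preferred on 1+3 = 4 ballots; Plan B wins 4–3.
Plan B beats Proposal Blue, Option I; loses to Measure 4, Plan A — 2 pairwise wins.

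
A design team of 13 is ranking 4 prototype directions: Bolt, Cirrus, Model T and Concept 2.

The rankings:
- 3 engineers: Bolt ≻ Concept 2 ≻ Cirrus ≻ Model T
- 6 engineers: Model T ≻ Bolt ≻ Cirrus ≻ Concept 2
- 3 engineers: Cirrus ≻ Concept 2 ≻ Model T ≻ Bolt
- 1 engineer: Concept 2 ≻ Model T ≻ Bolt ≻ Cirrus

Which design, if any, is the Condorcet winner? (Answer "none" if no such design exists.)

Check each pair by majority over 13 ballots:
Bolt vs Cirrus: 3+6+1 = 10 for Bolt, 3 for Cirrus — Bolt by 10–3.
Bolt vs Model T: Bolt is ranked higher on 3 ballots, Model T on 10. Model T wins 10–3.
Bolt vs Concept 2: Bolt preferred on 3+6 = 9 ballots; Bolt wins 9–4.
Cirrus vs Model T: Cirrus preferred on 3+3 = 6 ballots; Model T wins 7–6.
Cirrus vs Concept 2: Cirrus is ranked higher on 6+3 = 9 ballots, Concept 2 on 4. Cirrus wins 9–4.
Model T vs Concept 2: Model T preferred on 6 ballots; Concept 2 wins 7–6.
No design is unbeaten: Bolt loses to Model T; Cirrus loses to Bolt; Model T loses to Concept 2; Concept 2 loses to Bolt. In particular Bolt → Concept 2 → Model T → Bolt is a majority cycle — no Condorcet winner exists.

none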